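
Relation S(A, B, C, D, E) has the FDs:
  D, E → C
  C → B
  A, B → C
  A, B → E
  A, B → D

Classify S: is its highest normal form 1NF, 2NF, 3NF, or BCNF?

Candidate keys: {A, B}, {A, C}, {A, D, E}. Prime attributes: {A, B, C, D, E}.
For D, E → C we have {D, E}⁺ = {B, C, D, E}; {D, E} is not a superkey, so BCNF fails.
Since {C} ⊆ prime attributes and every other non-superkey FD also has a prime right side, the schema is in 3NF.

3NF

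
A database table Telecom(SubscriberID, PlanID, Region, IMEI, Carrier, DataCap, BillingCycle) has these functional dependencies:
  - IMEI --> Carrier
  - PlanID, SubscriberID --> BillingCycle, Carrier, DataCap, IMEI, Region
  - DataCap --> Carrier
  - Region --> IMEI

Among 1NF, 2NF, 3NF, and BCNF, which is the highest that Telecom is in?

2NF

Candidate key: {PlanID, SubscriberID}. Prime attributes: {PlanID, SubscriberID}.
IMEI --> Carrier: {IMEI}⁺ = {Carrier, IMEI}, which is not all of the attributes, so the left side is not a superkey — BCNF is violated.
IMEI --> Carrier has non-prime {Carrier} on the right and a non-superkey on the left, so 3NF fails.
No non-prime attribute depends on a proper subset of any candidate key, so 2NF holds.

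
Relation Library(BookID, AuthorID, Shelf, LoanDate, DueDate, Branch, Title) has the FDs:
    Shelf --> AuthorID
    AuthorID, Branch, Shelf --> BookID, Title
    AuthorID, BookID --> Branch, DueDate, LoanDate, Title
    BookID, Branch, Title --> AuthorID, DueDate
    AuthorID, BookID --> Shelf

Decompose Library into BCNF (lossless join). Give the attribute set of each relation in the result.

{AuthorID, Shelf}; {BookID, Branch, DueDate, LoanDate, Shelf, Title}

Candidate keys of the original relation: {AuthorID, BookID}, {BookID, Branch, Title}, {BookID, Shelf}, {Branch, Shelf}.
Within {AuthorID, BookID, Branch, DueDate, LoanDate, Shelf, Title}: {Shelf}⁺ ∩ {AuthorID, BookID, Branch, DueDate, LoanDate, Shelf, Title} = {AuthorID, Shelf}, not the whole set, so Shelf --> AuthorID violates BCNF; decompose into {AuthorID, Shelf} and {BookID, Branch, DueDate, LoanDate, Shelf, Title}.
{AuthorID, Shelf} has no BCNF violation.
{BookID, Branch, DueDate, LoanDate, Shelf, Title} has no BCNF violation.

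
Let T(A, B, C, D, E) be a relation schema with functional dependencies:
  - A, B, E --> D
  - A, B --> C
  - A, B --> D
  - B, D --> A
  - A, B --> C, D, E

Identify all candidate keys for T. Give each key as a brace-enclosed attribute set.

{A, B}, {B, D}

No FD produces {B}, so it must be in every candidate key.
{A, B} is a candidate key since {A, B}⁺ = {A, B, C, D, E} covers every attribute.
{B, D} is a candidate key since {B, D}⁺ = {A, B, C, D, E} covers every attribute.
Any other superkey properly contains one of these, so there are no further candidate keys.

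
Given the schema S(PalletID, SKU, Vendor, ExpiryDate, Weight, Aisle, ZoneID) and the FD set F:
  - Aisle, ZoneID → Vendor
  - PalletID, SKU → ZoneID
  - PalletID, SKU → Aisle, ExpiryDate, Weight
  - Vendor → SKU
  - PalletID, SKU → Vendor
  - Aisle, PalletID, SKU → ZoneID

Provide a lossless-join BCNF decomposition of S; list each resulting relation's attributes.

Candidate keys of the original relation: {Aisle, PalletID, ZoneID}, {PalletID, SKU}, {PalletID, Vendor}.
Within {Aisle, ExpiryDate, PalletID, SKU, Vendor, Weight, ZoneID}: {Aisle, ZoneID}⁺ ∩ {Aisle, ExpiryDate, PalletID, SKU, Vendor, Weight, ZoneID} = {Aisle, SKU, Vendor, ZoneID}, not the whole set, so Aisle, ZoneID → SKU, Vendor violates BCNF; decompose into {Aisle, SKU, Vendor, ZoneID} and {Aisle, ExpiryDate, PalletID, Weight, ZoneID}.
Within {Aisle, SKU, Vendor, ZoneID}: {Vendor}⁺ ∩ {Aisle, SKU, Vendor, ZoneID} = {SKU, Vendor}, not the whole set, so Vendor → SKU violates BCNF; decompose into {SKU, Vendor} and {Aisle, Vendor, ZoneID}.
{SKU, Vendor} is in BCNF.
{Aisle, Vendor, ZoneID} is in BCNF.
{Aisle, ExpiryDate, PalletID, Weight, ZoneID} is in BCNF.

{Aisle, ExpiryDate, PalletID, Weight, ZoneID}; {Aisle, Vendor, ZoneID}; {SKU, Vendor}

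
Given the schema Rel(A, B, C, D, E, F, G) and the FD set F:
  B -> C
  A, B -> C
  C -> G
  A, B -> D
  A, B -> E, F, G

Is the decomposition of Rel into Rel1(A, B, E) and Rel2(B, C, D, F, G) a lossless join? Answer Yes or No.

Common attributes: {B}; their closure is {B, C, G}.
The closure covers neither Rel1 nor Rel2 entirely; the join is not lossless.

No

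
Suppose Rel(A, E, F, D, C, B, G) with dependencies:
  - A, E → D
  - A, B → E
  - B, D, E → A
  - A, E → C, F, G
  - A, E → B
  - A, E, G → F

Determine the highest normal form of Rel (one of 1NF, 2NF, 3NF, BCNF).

BCNF

Candidate keys: {A, B}, {A, E}, {B, D, E}. Prime attributes: {A, B, D, E}.
Every FD has a superkey on the left, so the relation is in BCNF.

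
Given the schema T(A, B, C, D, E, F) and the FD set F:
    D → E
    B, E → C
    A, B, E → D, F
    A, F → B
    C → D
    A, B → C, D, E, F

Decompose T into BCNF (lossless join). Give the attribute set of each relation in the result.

Candidate keys of the original relation: {A, B}, {A, F}.
{A, B, C, D, E, F}: {D} determines {D, E} here but is not a superkey — split on D → E, giving {D, E} and {A, B, C, D, F}.
{D, E} has no BCNF violation.
{A, B, C, D, F}: {C} determines {C, D} here but is not a superkey — split on C → D, giving {C, D} and {A, B, C, F}.
{C, D} has no BCNF violation.
{A, B, C, F} has no BCNF violation.

{A, B, C, F}; {C, D}; {D, E}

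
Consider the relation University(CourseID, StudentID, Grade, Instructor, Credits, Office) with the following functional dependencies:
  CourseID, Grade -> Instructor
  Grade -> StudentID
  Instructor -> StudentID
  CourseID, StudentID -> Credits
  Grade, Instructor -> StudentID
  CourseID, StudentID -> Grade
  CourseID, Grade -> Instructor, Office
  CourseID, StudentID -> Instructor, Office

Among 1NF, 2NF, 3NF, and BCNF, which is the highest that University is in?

3NF

Candidate keys: {CourseID, Grade}, {CourseID, Instructor}, {CourseID, StudentID}. Prime attributes: {CourseID, Grade, Instructor, StudentID}.
Grade -> StudentID breaks BCNF: {Grade}⁺ = {Grade, StudentID}, so {Grade} is not a superkey.
Its right-hand attributes {StudentID} are all prime, as are those of every other non-superkey FD — the relation is in 3NF.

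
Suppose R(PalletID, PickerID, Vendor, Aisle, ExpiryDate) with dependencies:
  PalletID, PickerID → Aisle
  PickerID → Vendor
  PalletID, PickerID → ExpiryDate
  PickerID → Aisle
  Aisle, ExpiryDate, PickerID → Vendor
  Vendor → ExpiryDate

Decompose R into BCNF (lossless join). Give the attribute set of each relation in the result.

{Aisle, PickerID, Vendor}; {ExpiryDate, Vendor}; {PalletID, PickerID}

Candidate key of the original relation: {PalletID, PickerID}.
Within {Aisle, ExpiryDate, PalletID, PickerID, Vendor}: {PickerID}⁺ ∩ {Aisle, ExpiryDate, PalletID, PickerID, Vendor} = {Aisle, ExpiryDate, PickerID, Vendor}, not the whole set, so PickerID → Aisle, ExpiryDate, Vendor violates BCNF; decompose into {Aisle, ExpiryDate, PickerID, Vendor} and {PalletID, PickerID}.
Within {Aisle, ExpiryDate, PickerID, Vendor}: {Vendor}⁺ ∩ {Aisle, ExpiryDate, PickerID, Vendor} = {ExpiryDate, Vendor}, not the whole set, so Vendor → ExpiryDate violates BCNF; decompose into {ExpiryDate, Vendor} and {Aisle, PickerID, Vendor}.
{ExpiryDate, Vendor}: every determinant is a superkey — BCNF.
{Aisle, PickerID, Vendor}: every determinant is a superkey — BCNF.
{PalletID, PickerID}: every determinant is a superkey — BCNF.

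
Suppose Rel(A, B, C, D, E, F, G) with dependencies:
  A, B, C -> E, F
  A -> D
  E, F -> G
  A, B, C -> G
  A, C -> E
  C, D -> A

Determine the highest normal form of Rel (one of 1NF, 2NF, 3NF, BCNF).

Candidate keys: {A, B, C}, {B, C, D}. Prime attributes: {A, B, C, D}.
For A -> D we have {A}⁺ = {A, D}; {A} is not a superkey, so BCNF fails.
E, F -> G determines the non-prime attribute {G} from a non-superkey — 3NF is violated.
{A, C} is a proper subset of the key {A, B, C}, and {A, C}⁺ contains the non-prime attribute {E} — a partial dependency, so 2NF is violated.

1NF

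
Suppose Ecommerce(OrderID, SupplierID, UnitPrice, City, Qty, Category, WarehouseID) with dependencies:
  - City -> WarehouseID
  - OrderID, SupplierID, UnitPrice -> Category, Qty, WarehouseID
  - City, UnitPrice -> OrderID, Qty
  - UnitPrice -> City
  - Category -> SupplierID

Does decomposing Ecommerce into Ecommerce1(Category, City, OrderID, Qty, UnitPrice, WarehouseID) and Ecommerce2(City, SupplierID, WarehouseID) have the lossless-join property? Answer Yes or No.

Ecommerce1 ∩ Ecommerce2 = {City, WarehouseID}; its closure under F is {City, WarehouseID}.
Neither Ecommerce1 nor Ecommerce2 is contained in that closure, so the decomposition is lossy.

No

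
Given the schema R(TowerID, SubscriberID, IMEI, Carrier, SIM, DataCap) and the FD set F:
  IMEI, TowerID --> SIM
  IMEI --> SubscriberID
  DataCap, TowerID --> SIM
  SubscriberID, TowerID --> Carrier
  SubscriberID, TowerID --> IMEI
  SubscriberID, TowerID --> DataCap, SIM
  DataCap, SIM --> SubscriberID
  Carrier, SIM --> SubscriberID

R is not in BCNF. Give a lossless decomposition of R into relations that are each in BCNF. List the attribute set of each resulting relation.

{Carrier, DataCap, IMEI, SIM, TowerID}; {IMEI, SubscriberID}

Candidate keys of the original relation: {Carrier, SIM, TowerID}, {DataCap, TowerID}, {IMEI, TowerID}, {SubscriberID, TowerID}.
In {Carrier, DataCap, IMEI, SIM, SubscriberID, TowerID}, {IMEI} is not a superkey ({IMEI}⁺ restricted to this set is {IMEI, SubscriberID}), so split on IMEI --> SubscriberID into {IMEI, SubscriberID} and {Carrier, DataCap, IMEI, SIM, TowerID}.
{IMEI, SubscriberID} is in BCNF.
{Carrier, DataCap, IMEI, SIM, TowerID} is in BCNF.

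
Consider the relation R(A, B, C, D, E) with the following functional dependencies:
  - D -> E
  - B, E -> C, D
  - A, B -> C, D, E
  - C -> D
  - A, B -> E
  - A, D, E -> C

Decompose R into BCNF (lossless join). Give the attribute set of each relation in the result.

Candidate key of the original relation: {A, B}.
In {A, B, C, D, E}, {D} is not a superkey ({D}⁺ restricted to this set is {D, E}), so split on D -> E into {D, E} and {A, B, C, D}.
{D, E}: every determinant is a superkey — BCNF.
In {A, B, C, D}, {C} is not a superkey ({C}⁺ restricted to this set is {C, D}), so split on C -> D into {C, D} and {A, B, C}.
{C, D}: every determinant is a superkey — BCNF.
{A, B, C}: every determinant is a superkey — BCNF.

{A, B, C}; {C, D}; {D, E}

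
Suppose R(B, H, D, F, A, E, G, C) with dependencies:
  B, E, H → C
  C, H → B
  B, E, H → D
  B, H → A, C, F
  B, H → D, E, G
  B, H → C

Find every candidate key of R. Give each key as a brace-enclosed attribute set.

No FD produces {H}, so it must be in every candidate key.
{B, H} is a candidate key since {B, H}⁺ = {A, B, C, D, E, F, G, H} covers every attribute.
{C, H} is a candidate key since {C, H}⁺ = {A, B, C, D, E, F, G, H} covers every attribute.
No proper subset of any of these is a key, and no other minimal superkey exists.

{B, H}, {C, H}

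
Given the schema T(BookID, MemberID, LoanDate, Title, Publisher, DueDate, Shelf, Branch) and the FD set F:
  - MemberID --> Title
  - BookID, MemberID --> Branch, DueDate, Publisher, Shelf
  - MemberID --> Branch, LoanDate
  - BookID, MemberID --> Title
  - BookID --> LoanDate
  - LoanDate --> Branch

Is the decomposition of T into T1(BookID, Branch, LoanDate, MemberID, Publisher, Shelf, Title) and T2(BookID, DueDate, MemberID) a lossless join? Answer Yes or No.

The shared attributes are {BookID, MemberID} and {BookID, MemberID}⁺ = {BookID, Branch, DueDate, LoanDate, MemberID, Publisher, Shelf, Title}.
Since T1 ⊆ {BookID, Branch, DueDate, LoanDate, MemberID, Publisher, Shelf, Title}, the intersection is a superkey of T1; the decomposition is lossless.

Yes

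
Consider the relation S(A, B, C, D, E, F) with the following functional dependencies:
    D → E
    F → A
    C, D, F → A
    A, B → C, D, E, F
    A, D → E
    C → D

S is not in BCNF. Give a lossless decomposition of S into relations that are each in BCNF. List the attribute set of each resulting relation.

Candidate keys of the original relation: {A, B}, {B, F}.
In {A, B, C, D, E, F}, {D} is not a superkey ({D}⁺ restricted to this set is {D, E}), so split on D → E into {D, E} and {A, B, C, D, F}.
{D, E}: every determinant is a superkey — BCNF.
In {A, B, C, D, F}, {F} is not a superkey ({F}⁺ restricted to this set is {A, F}), so split on F → A into {A, F} and {B, C, D, F}.
{A, F}: every determinant is a superkey — BCNF.
In {B, C, D, F}, {C} is not a superkey ({C}⁺ restricted to this set is {C, D}), so split on C → D into {C, D} and {B, C, F}.
{C, D}: every determinant is a superkey — BCNF.
{B, C, F}: every determinant is a superkey — BCNF.

{A, F}; {B, C, F}; {C, D}; {D, E}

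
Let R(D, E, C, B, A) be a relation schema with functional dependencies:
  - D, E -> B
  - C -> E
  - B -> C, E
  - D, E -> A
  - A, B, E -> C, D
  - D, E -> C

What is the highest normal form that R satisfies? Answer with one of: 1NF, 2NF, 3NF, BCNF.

3NF

Candidate keys: {A, B}, {B, D}, {C, D}, {D, E}. Prime attributes: {A, B, C, D, E}.
C -> E: {C}⁺ = {C, E}, which is not all of the attributes, so the left side is not a superkey — BCNF is violated.
Its right-hand attributes {E} are all prime, as are those of every other non-superkey FD — the relation is in 3NF.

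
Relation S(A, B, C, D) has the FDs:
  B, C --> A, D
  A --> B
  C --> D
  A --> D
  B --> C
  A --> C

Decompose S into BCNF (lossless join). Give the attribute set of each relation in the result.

Candidate keys of the original relation: {A}, {B}.
In {A, B, C, D}, {C} is not a superkey ({C}⁺ restricted to this set is {C, D}), so split on C --> D into {C, D} and {A, B, C}.
{C, D}: every determinant is a superkey — BCNF.
{A, B, C}: every determinant is a superkey — BCNF.

{A, B, C}; {C, D}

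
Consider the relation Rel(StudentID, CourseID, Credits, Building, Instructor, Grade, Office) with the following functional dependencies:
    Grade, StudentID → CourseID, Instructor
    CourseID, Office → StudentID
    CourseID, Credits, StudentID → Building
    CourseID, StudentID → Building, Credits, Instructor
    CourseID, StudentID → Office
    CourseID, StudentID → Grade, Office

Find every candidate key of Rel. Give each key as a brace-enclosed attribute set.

{CourseID, Office}⁺ = {Building, CourseID, Credits, Grade, Instructor, Office, StudentID}, which is every attribute, so {CourseID, Office} is a candidate key.
{CourseID, StudentID}⁺ = {Building, CourseID, Credits, Grade, Instructor, Office, StudentID}, which is every attribute, so {CourseID, StudentID} is a candidate key.
{Grade, StudentID}⁺ = {Building, CourseID, Credits, Grade, Instructor, Office, StudentID}, which is every attribute, so {Grade, StudentID} is a candidate key.
Any other superkey properly contains one of these, so there are no further candidate keys.

{CourseID, Office}, {CourseID, StudentID}, {Grade, StudentID}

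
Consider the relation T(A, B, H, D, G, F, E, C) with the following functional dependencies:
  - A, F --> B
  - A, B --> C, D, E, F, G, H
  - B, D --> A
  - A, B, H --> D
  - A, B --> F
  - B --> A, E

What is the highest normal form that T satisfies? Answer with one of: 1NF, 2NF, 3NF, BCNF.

Candidate keys: {A, F}, {B}. Prime attributes: {A, B, F}.
The left-hand side of every FD is a superkey, so BCNF is satisfied.

BCNF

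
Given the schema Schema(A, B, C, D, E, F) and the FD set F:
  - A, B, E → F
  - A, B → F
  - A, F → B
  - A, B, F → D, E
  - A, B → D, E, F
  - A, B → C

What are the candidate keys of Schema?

{A, B}, {A, F}

Attributes never on any right-hand side: {A} — every candidate key must contain it.
{A, B}⁺ = {A, B, C, D, E, F}, which is every attribute, so {A, B} is a candidate key.
{A, F}⁺ = {A, B, C, D, E, F}, which is every attribute, so {A, F} is a candidate key.
Any other superkey properly contains one of these, so there are no further candidate keys.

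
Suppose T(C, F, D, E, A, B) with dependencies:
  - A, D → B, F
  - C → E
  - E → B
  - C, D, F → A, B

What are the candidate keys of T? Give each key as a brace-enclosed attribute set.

{A, C, D}, {C, D, F}

{C, D} never appear on the right of any FD, so every key must include all of them.
{A, C, D}⁺ = {A, B, C, D, E, F} — all of the relation — so {A, C, D} is a candidate key.
{C, D, F}⁺ = {A, B, C, D, E, F} — all of the relation — so {C, D, F} is a candidate key.
No proper subset of any of these is a key, and no other minimal superkey exists.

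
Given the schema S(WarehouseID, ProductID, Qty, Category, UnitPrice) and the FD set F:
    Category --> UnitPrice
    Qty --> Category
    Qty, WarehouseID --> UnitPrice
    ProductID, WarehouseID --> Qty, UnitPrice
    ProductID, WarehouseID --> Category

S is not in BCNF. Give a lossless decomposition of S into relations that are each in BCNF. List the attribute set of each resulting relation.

{Category, Qty}; {Category, UnitPrice}; {ProductID, Qty, WarehouseID}

Candidate key of the original relation: {ProductID, WarehouseID}.
In {Category, ProductID, Qty, UnitPrice, WarehouseID}, {Category} is not a superkey ({Category}⁺ restricted to this set is {Category, UnitPrice}), so split on Category --> UnitPrice into {Category, UnitPrice} and {Category, ProductID, Qty, WarehouseID}.
{Category, UnitPrice} is in BCNF.
In {Category, ProductID, Qty, WarehouseID}, {Qty} is not a superkey ({Qty}⁺ restricted to this set is {Category, Qty}), so split on Qty --> Category into {Category, Qty} and {ProductID, Qty, WarehouseID}.
{Category, Qty} is in BCNF.
{ProductID, Qty, WarehouseID} is in BCNF.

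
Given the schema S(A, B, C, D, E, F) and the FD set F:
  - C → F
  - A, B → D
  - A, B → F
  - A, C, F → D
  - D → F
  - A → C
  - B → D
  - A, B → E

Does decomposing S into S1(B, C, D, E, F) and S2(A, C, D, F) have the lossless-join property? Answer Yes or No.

The shared attributes are {C, D, F} and {C, D, F}⁺ = {C, D, F}.
The closure covers neither S1 nor S2 entirely; the join is not lossless.

No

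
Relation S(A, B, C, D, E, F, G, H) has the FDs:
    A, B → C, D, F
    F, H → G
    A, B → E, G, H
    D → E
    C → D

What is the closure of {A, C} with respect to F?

{A, C, D, E}

Start with {A, C}.
C → D applies; add {D} → now {A, C, D}.
D → E applies; add {E} → now {A, C, D, E}.
No further FD applies.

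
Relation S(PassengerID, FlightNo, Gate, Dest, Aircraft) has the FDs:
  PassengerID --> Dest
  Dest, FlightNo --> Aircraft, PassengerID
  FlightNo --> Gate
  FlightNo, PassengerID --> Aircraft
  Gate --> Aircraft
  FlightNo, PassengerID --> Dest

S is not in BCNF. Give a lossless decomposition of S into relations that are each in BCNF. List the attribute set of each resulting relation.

{Aircraft, Gate}; {Dest, PassengerID}; {FlightNo, Gate}; {FlightNo, PassengerID}

Candidate keys of the original relation: {Dest, FlightNo}, {FlightNo, PassengerID}.
{Aircraft, Dest, FlightNo, Gate, PassengerID}: {PassengerID} determines {Dest, PassengerID} here but is not a superkey — split on PassengerID --> Dest, giving {Dest, PassengerID} and {Aircraft, FlightNo, Gate, PassengerID}.
{Dest, PassengerID} has no BCNF violation.
{Aircraft, FlightNo, Gate, PassengerID}: {FlightNo} determines {Aircraft, FlightNo, Gate} here but is not a superkey — split on FlightNo --> Aircraft, Gate, giving {Aircraft, FlightNo, Gate} and {FlightNo, PassengerID}.
{Aircraft, FlightNo, Gate}: {Gate} determines {Aircraft, Gate} here but is not a superkey — split on Gate --> Aircraft, giving {Aircraft, Gate} and {FlightNo, Gate}.
{Aircraft, Gate} has no BCNF violation.
{FlightNo, Gate} has no BCNF violation.
{FlightNo, PassengerID} has no BCNF violation.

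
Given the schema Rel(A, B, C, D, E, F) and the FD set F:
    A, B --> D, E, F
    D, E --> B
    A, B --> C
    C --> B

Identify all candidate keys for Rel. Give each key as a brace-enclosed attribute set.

Attributes never on any right-hand side: {A} — every candidate key must contain it.
{A, B} is a candidate key since {A, B}⁺ = {A, B, C, D, E, F} covers every attribute.
{A, C} is a candidate key since {A, C}⁺ = {A, B, C, D, E, F} covers every attribute.
{A, D, E} is a candidate key since {A, D, E}⁺ = {A, B, C, D, E, F} covers every attribute.
Any other superkey properly contains one of these, so there are no further candidate keys.

{A, B}, {A, C}, {A, D, E}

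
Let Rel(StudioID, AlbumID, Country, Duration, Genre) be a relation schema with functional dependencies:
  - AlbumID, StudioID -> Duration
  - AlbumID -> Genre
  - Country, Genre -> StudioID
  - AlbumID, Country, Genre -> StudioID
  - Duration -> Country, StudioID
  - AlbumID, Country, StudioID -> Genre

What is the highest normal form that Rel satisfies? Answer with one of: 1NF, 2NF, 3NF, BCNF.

1NF

Candidate keys: {AlbumID, Country}, {AlbumID, Duration}, {AlbumID, StudioID}. Prime attributes: {AlbumID, Country, Duration, StudioID}.
AlbumID -> Genre breaks BCNF: {AlbumID}⁺ = {AlbumID, Genre}, so {AlbumID} is not a superkey.
Because {Genre} is non-prime and the left side of AlbumID -> Genre is not a superkey, the relation is not in 3NF.
{AlbumID} is a proper subset of the key {AlbumID, Country}, and {AlbumID}⁺ contains the non-prime attribute {Genre} — a partial dependency, so 2NF is violated.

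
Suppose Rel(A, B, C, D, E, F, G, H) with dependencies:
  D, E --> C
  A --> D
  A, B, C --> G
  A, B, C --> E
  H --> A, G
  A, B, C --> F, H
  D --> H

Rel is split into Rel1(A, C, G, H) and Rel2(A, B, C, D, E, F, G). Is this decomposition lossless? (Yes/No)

Yes

The shared attributes are {A, C, G} and {A, C, G}⁺ = {A, C, D, G, H}.
This includes all of Rel1, so the common attributes are a superkey of Rel1 — the join is lossless.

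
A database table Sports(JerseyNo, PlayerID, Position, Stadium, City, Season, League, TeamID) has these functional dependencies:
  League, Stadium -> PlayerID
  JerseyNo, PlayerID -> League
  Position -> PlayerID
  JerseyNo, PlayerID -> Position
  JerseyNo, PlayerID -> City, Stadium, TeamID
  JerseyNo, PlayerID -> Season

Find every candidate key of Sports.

Attributes never on any right-hand side: {JerseyNo} — every candidate key must contain it.
{JerseyNo, PlayerID} is a candidate key since {JerseyNo, PlayerID}⁺ = {City, JerseyNo, League, PlayerID, Position, Season, Stadium, TeamID} covers every attribute.
{JerseyNo, Position} is a candidate key since {JerseyNo, Position}⁺ = {City, JerseyNo, League, PlayerID, Position, Season, Stadium, TeamID} covers every attribute.
{JerseyNo, League, Stadium} is a candidate key since {JerseyNo, League, Stadium}⁺ = {City, JerseyNo, League, PlayerID, Position, Season, Stadium, TeamID} covers every attribute.
Any other superkey properly contains one of these, so there are no further candidate keys.

{JerseyNo, League, Stadium}, {JerseyNo, PlayerID}, {JerseyNo, Position}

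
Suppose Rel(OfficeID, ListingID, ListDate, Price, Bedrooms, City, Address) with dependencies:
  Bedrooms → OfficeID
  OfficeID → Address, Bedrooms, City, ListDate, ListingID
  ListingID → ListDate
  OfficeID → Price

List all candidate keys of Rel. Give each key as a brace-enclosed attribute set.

{Bedrooms} is a candidate key since {Bedrooms}⁺ = {Address, Bedrooms, City, ListDate, ListingID, OfficeID, Price} covers every attribute.
{OfficeID} is a candidate key since {OfficeID}⁺ = {Address, Bedrooms, City, ListDate, ListingID, OfficeID, Price} covers every attribute.
No proper subset of any of these is a key, and no other minimal superkey exists.

{Bedrooms}, {OfficeID}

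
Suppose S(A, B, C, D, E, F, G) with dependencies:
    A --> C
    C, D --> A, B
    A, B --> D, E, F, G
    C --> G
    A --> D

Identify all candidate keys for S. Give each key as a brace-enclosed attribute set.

{A}⁺ = {A, B, C, D, E, F, G}, which is every attribute, so {A} is a candidate key.
{C, D}⁺ = {A, B, C, D, E, F, G}, which is every attribute, so {C, D} is a candidate key.
No proper subset of any of these is a key, and no other minimal superkey exists.

{A}, {C, D}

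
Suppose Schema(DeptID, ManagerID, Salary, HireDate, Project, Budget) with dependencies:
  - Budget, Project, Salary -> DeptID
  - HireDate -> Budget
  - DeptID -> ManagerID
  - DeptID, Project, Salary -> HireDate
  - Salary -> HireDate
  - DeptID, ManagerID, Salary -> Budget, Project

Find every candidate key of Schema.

No FD produces {Salary}, so it must be in every candidate key.
{DeptID, Salary} is a candidate key since {DeptID, Salary}⁺ = {Budget, DeptID, HireDate, ManagerID, Project, Salary} covers every attribute.
{Project, Salary} is a candidate key since {Project, Salary}⁺ = {Budget, DeptID, HireDate, ManagerID, Project, Salary} covers every attribute.
These are minimal and exhaustive — every other superkey contains one of them.

{DeptID, Salary}, {Project, Salary}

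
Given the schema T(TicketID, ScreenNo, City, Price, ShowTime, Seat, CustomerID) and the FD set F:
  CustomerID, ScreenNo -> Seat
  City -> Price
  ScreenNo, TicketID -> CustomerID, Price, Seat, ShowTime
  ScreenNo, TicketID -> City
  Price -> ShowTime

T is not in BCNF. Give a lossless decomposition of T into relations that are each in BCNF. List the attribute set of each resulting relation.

Candidate key of the original relation: {ScreenNo, TicketID}.
Within {City, CustomerID, Price, ScreenNo, Seat, ShowTime, TicketID}: {CustomerID, ScreenNo}⁺ ∩ {City, CustomerID, Price, ScreenNo, Seat, ShowTime, TicketID} = {CustomerID, ScreenNo, Seat}, not the whole set, so CustomerID, ScreenNo -> Seat violates BCNF; decompose into {CustomerID, ScreenNo, Seat} and {City, CustomerID, Price, ScreenNo, ShowTime, TicketID}.
{CustomerID, ScreenNo, Seat} has no BCNF violation.
Within {City, CustomerID, Price, ScreenNo, ShowTime, TicketID}: {City}⁺ ∩ {City, CustomerID, Price, ScreenNo, ShowTime, TicketID} = {City, Price, ShowTime}, not the whole set, so City -> Price, ShowTime violates BCNF; decompose into {City, Price, ShowTime} and {City, CustomerID, ScreenNo, TicketID}.
Within {City, Price, ShowTime}: {Price}⁺ ∩ {City, Price, ShowTime} = {Price, ShowTime}, not the whole set, so Price -> ShowTime violates BCNF; decompose into {Price, ShowTime} and {City, Price}.
{Price, ShowTime} has no BCNF violation.
{City, Price} has no BCNF violation.
{City, CustomerID, ScreenNo, TicketID} has no BCNF violation.

{City, CustomerID, ScreenNo, TicketID}; {City, Price}; {CustomerID, ScreenNo, Seat}; {Price, ShowTime}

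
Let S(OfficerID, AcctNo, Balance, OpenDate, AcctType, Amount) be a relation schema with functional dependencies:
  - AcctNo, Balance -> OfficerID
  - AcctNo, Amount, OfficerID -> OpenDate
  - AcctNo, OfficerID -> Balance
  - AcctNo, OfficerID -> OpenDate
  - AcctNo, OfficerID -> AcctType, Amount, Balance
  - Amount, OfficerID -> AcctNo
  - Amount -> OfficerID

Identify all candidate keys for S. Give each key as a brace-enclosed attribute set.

{AcctNo, Balance}, {AcctNo, OfficerID}, {Amount}

{Amount}⁺ = {AcctNo, AcctType, Amount, Balance, OfficerID, OpenDate} — all of the relation — so {Amount} is a candidate key.
{AcctNo, Balance}⁺ = {AcctNo, AcctType, Amount, Balance, OfficerID, OpenDate} — all of the relation — so {AcctNo, Balance} is a candidate key.
{AcctNo, OfficerID}⁺ = {AcctNo, AcctType, Amount, Balance, OfficerID, OpenDate} — all of the relation — so {AcctNo, OfficerID} is a candidate key.
No proper subset of any of these is a key, and no other minimal superkey exists.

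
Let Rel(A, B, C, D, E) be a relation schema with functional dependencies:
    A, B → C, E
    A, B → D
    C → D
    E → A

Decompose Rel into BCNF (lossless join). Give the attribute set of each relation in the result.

{A, E}; {B, C, E}; {C, D}

Candidate keys of the original relation: {A, B}, {B, E}.
In {A, B, C, D, E}, {C} is not a superkey ({C}⁺ restricted to this set is {C, D}), so split on C → D into {C, D} and {A, B, C, E}.
{C, D} is in BCNF.
In {A, B, C, E}, {E} is not a superkey ({E}⁺ restricted to this set is {A, E}), so split on E → A into {A, E} and {B, C, E}.
{A, E} is in BCNF.
{B, C, E} is in BCNF.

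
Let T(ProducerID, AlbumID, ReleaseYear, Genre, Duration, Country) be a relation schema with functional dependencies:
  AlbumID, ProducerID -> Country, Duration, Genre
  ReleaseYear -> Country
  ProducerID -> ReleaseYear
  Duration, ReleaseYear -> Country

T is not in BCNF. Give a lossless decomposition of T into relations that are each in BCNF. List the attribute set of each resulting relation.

Candidate key of the original relation: {AlbumID, ProducerID}.
{AlbumID, Country, Duration, Genre, ProducerID, ReleaseYear}: {ReleaseYear} determines {Country, ReleaseYear} here but is not a superkey — split on ReleaseYear -> Country, giving {Country, ReleaseYear} and {AlbumID, Duration, Genre, ProducerID, ReleaseYear}.
{Country, ReleaseYear} has no BCNF violation.
{AlbumID, Duration, Genre, ProducerID, ReleaseYear}: {ProducerID} determines {ProducerID, ReleaseYear} here but is not a superkey — split on ProducerID -> ReleaseYear, giving {ProducerID, ReleaseYear} and {AlbumID, Duration, Genre, ProducerID}.
{ProducerID, ReleaseYear} has no BCNF violation.
{AlbumID, Duration, Genre, ProducerID} has no BCNF violation.

{AlbumID, Duration, Genre, ProducerID}; {Country, ReleaseYear}; {ProducerID, ReleaseYear}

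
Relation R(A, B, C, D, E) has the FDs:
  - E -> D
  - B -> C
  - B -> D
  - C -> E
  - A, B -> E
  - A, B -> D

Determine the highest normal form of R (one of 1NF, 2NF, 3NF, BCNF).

1NF

Candidate key: {A, B}. Prime attributes: {A, B}.
E -> D: {E}⁺ = {D, E}, which is not all of the attributes, so the left side is not a superkey — BCNF is violated.
E -> D determines the non-prime attribute {D} from a non-superkey — 3NF is violated.
Since {B} ⊂ {A, B} and {B}⁺ ⊇ {C, D, E} with {C, D, E} non-prime, there is a partial dependency; 2NF fails.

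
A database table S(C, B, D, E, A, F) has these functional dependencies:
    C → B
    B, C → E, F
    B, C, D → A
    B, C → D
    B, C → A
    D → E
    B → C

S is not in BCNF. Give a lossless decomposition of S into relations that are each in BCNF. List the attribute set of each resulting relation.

Candidate keys of the original relation: {B}, {C}.
In {A, B, C, D, E, F}, {D} is not a superkey ({D}⁺ restricted to this set is {D, E}), so split on D → E into {D, E} and {A, B, C, D, F}.
{D, E}: every determinant is a superkey — BCNF.
{A, B, C, D, F}: every determinant is a superkey — BCNF.

{A, B, C, D, F}; {D, E}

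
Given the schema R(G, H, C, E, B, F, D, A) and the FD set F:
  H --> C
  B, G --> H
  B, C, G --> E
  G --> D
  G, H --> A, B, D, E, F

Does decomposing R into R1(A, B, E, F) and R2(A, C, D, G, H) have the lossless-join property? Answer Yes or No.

Common attributes: {A}; their closure is {A}.
R1 ⊄ {A} and R2 ⊄ {A}, so the split is lossy.

No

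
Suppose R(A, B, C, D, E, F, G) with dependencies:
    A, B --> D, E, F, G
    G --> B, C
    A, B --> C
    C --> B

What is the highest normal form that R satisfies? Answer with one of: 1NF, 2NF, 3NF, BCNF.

Candidate keys: {A, B}, {A, C}, {A, G}. Prime attributes: {A, B, C, G}.
For G --> B, C we have {G}⁺ = {B, C, G}; {G} is not a superkey, so BCNF fails.
But every attribute on its right side ({B, C}) is prime, and the same holds for every other non-superkey FD, so 3NF still holds.

3NF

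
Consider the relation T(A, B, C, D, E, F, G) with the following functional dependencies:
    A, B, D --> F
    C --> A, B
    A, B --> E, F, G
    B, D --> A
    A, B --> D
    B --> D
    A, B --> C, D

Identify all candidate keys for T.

{B}⁺ = {A, B, C, D, E, F, G} — all of the relation — so {B} is a candidate key.
{C}⁺ = {A, B, C, D, E, F, G} — all of the relation — so {C} is a candidate key.
Any other superkey properly contains one of these, so there are no further candidate keys.

{B}, {C}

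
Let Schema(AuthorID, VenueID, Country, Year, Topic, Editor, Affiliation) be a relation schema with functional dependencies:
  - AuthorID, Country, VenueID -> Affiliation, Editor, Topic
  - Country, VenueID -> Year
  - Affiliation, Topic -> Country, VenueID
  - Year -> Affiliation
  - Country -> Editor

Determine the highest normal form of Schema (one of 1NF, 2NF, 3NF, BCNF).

1NF

Candidate keys: {Affiliation, AuthorID, Topic}, {AuthorID, Country, VenueID}, {AuthorID, Topic, Year}. Prime attributes: {Affiliation, AuthorID, Country, Topic, VenueID, Year}.
Country, VenueID -> Year: {Country, VenueID}⁺ = {Affiliation, Country, Editor, VenueID, Year}, which is not all of the attributes, so the left side is not a superkey — BCNF is violated.
Country -> Editor has non-prime {Editor} on the right and a non-superkey on the left, so 3NF fails.
{Affiliation, Topic} is a proper subset of the key {Affiliation, AuthorID, Topic}, and {Affiliation, Topic}⁺ contains the non-prime attribute {Editor} — a partial dependency, so 2NF is violated.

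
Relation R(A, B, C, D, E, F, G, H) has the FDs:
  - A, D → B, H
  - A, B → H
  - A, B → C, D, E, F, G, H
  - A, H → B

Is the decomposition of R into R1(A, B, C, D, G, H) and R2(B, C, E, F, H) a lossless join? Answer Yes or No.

The shared attributes are {B, C, H} and {B, C, H}⁺ = {B, C, H}.
Neither R1 nor R2 is contained in that closure, so the decomposition is lossy.

No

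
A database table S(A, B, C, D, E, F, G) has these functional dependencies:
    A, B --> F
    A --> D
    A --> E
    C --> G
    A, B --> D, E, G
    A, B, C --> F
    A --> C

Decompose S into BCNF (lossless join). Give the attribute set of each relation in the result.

{A, B, F}; {A, C, D, E}; {C, G}

Candidate key of the original relation: {A, B}.
Within {A, B, C, D, E, F, G}: {A}⁺ ∩ {A, B, C, D, E, F, G} = {A, C, D, E, G}, not the whole set, so A --> C, D, E, G violates BCNF; decompose into {A, C, D, E, G} and {A, B, F}.
Within {A, C, D, E, G}: {C}⁺ ∩ {A, C, D, E, G} = {C, G}, not the whole set, so C --> G violates BCNF; decompose into {C, G} and {A, C, D, E}.
{C, G}: every determinant is a superkey — BCNF.
{A, C, D, E}: every determinant is a superkey — BCNF.
{A, B, F}: every determinant is a superkey — BCNF.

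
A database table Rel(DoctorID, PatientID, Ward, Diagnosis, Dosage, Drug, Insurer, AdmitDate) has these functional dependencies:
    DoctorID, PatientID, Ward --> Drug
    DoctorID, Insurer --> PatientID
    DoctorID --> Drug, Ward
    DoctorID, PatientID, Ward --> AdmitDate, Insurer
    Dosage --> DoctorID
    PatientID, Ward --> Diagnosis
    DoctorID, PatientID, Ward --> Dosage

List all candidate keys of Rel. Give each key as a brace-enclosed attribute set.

{DoctorID, Insurer}⁺ = {AdmitDate, Diagnosis, DoctorID, Dosage, Drug, Insurer, PatientID, Ward} — all of the relation — so {DoctorID, Insurer} is a candidate key.
{DoctorID, PatientID}⁺ = {AdmitDate, Diagnosis, DoctorID, Dosage, Drug, Insurer, PatientID, Ward} — all of the relation — so {DoctorID, PatientID} is a candidate key.
{Dosage, Insurer}⁺ = {AdmitDate, Diagnosis, DoctorID, Dosage, Drug, Insurer, PatientID, Ward} — all of the relation — so {Dosage, Insurer} is a candidate key.
{Dosage, PatientID}⁺ = {AdmitDate, Diagnosis, DoctorID, Dosage, Drug, Insurer, PatientID, Ward} — all of the relation — so {Dosage, PatientID} is a candidate key.
No proper subset of any of these is a key, and no other minimal superkey exists.

{DoctorID, Insurer}, {DoctorID, PatientID}, {Dosage, Insurer}, {Dosage, PatientID}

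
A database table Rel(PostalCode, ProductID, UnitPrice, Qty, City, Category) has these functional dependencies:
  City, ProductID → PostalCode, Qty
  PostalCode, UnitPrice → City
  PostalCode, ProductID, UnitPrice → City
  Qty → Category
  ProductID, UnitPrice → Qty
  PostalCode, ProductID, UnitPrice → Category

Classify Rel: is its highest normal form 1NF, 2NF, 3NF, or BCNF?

Candidate keys: {City, ProductID, UnitPrice}, {PostalCode, ProductID, UnitPrice}. Prime attributes: {City, PostalCode, ProductID, UnitPrice}.
For City, ProductID → PostalCode, Qty we have {City, ProductID}⁺ = {Category, City, PostalCode, ProductID, Qty}; {City, ProductID} is not a superkey, so BCNF fails.
City, ProductID → PostalCode, Qty has non-prime {Qty} on the right and a non-superkey on the left, so 3NF fails.
{City, ProductID} is a proper subset of the key {City, ProductID, UnitPrice}, and {City, ProductID}⁺ contains the non-prime attributes {Category, Qty} — a partial dependency, so 2NF is violated.

1NF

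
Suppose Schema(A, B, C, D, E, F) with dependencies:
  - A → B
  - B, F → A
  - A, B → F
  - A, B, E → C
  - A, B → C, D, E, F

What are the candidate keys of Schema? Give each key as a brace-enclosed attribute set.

{A}, {B, F}

Closure of {A} is {A, B, C, D, E, F}, the whole schema; {A} is a candidate key.
Closure of {B, F} is {A, B, C, D, E, F}, the whole schema; {B, F} is a candidate key.
These are minimal and exhaustive — every other superkey contains one of them.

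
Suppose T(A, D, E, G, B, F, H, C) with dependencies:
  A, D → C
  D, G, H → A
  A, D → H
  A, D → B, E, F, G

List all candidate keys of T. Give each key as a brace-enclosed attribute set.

{A, D}, {D, G, H}

No FD produces {D}, so it must be in every candidate key.
Closure of {A, D} is {A, B, C, D, E, F, G, H}, the whole schema; {A, D} is a candidate key.
Closure of {D, G, H} is {A, B, C, D, E, F, G, H}, the whole schema; {D, G, H} is a candidate key.
Any other superkey properly contains one of these, so there are no further candidate keys.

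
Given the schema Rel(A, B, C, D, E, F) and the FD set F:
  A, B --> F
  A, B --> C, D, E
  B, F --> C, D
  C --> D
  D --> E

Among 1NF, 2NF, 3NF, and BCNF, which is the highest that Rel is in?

2NF

Candidate key: {A, B}. Prime attributes: {A, B}.
B, F --> C, D: {B, F}⁺ = {B, C, D, E, F}, which is not all of the attributes, so the left side is not a superkey — BCNF is violated.
B, F --> C, D determines the non-prime attributes {C, D} from a non-superkey — 3NF is violated.
Checking every proper subset of each key, none determines a non-prime attribute — 2NF is satisfied.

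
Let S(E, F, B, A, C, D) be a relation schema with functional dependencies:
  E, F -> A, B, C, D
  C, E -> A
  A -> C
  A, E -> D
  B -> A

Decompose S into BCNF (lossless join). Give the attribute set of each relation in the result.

{A, C}; {A, D, E}; {B, C}; {B, E, F}

Candidate key of the original relation: {E, F}.
In {A, B, C, D, E, F}, {C, E} is not a superkey ({C, E}⁺ restricted to this set is {A, C, D, E}), so split on C, E -> A, D into {A, C, D, E} and {B, C, E, F}.
In {A, C, D, E}, {A} is not a superkey ({A}⁺ restricted to this set is {A, C}), so split on A -> C into {A, C} and {A, D, E}.
{A, C} is in BCNF.
{A, D, E} is in BCNF.
In {B, C, E, F}, {B} is not a superkey ({B}⁺ restricted to this set is {B, C}), so split on B -> C into {B, C} and {B, E, F}.
{B, C} is in BCNF.
{B, E, F} is in BCNF.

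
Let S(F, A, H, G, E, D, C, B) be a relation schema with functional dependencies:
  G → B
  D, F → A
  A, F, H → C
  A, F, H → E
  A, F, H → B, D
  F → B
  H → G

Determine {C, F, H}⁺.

Start with {C, F, H}.
F → B applies; add {B} → now {B, C, F, H}.
H → G applies; add {G} → now {B, C, F, G, H}.
No further FD applies.

{B, C, F, G, H}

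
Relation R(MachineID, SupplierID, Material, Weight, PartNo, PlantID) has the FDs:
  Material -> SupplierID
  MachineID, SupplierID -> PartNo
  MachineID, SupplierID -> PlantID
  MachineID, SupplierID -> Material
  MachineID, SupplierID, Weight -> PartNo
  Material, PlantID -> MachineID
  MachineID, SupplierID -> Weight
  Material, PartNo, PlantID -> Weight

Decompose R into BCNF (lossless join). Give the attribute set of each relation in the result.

Candidate keys of the original relation: {MachineID, Material}, {MachineID, SupplierID}, {Material, PlantID}.
In {MachineID, Material, PartNo, PlantID, SupplierID, Weight}, {Material} is not a superkey ({Material}⁺ restricted to this set is {Material, SupplierID}), so split on Material -> SupplierID into {Material, SupplierID} and {MachineID, Material, PartNo, PlantID, Weight}.
{Material, SupplierID}: every determinant is a superkey — BCNF.
{MachineID, Material, PartNo, PlantID, Weight}: every determinant is a superkey — BCNF.

{MachineID, Material, PartNo, PlantID, Weight}; {Material, SupplierID}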